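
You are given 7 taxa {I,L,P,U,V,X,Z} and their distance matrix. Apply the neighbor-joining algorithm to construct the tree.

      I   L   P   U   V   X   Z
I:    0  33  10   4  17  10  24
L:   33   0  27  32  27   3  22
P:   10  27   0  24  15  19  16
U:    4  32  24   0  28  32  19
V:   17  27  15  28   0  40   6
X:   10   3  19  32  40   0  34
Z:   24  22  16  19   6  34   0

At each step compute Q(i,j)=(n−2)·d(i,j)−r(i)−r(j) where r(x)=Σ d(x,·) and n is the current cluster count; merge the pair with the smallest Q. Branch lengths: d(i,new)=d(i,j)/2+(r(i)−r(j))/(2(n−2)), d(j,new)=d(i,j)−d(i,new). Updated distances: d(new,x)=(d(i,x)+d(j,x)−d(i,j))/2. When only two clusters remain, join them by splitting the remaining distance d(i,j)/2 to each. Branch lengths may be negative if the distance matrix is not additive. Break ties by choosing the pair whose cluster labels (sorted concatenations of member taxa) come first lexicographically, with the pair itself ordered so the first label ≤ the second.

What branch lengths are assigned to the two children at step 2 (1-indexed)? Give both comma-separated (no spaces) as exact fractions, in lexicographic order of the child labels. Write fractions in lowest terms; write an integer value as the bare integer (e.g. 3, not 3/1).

1. join L+X (d=3, Q=-267) ⇒ LX; edges |L|=21/10, |X|=9/10
  updated: d(I,LX)=20, d(LX,P)=43/2, d(LX,U)=61/2, d(LX,V)=32, d(LX,Z)=53/2
2. join V+Z (d=6, Q=-331/2) ⇒ VZ; edges |V|=61/16, |Z|=35/16
  updated: d(I,VZ)=35/2, d(LX,VZ)=105/4, d(P,VZ)=25/2, d(U,VZ)=41/2
3. join I+U (d=4, Q=-237/2) ⇒ IU; edges |I|=-31/12, |U|=79/12
  updated: d(IU,LX)=93/4, d(IU,P)=15, d(IU,VZ)=17
4. join IU+LX (d=93/4, Q=-319/4) ⇒ ILUX; edges |IU|=123/16, |LX|=249/16
  updated: d(ILUX,P)=53/8, d(ILUX,VZ)=10
5. join ILUX+P (d=53/8, Q=-233/8) ⇒ ILPUX; edges |ILUX|=33/16, |P|=73/16
  updated: d(ILPUX,VZ)=127/16
6. join ILPUX+VZ (d=127/16) ⇒ ILPUVXZ; edges |ILPUX|=127/32, |VZ|=127/32
final tree: ((((I:-31/12,U:79/12):123/16,(L:21/10,X:9/10):249/16):33/16,P:73/16):127/32,(V:61/16,Z:35/16):127/32)
total length: 813/16

61/16,35/16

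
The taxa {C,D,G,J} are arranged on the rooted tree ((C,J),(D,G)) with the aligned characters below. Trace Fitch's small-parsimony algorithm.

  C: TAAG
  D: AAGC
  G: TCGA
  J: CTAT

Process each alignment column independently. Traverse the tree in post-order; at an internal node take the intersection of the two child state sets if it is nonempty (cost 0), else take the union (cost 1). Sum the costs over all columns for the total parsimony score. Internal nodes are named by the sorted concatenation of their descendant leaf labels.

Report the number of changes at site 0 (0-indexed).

site 0, node CJ: C={T} ∪ J={C} → {C,T} (+1)
site 0, node DG: D={A} ∪ G={T} → {A,T} (+1)
site 0, node CDGJ: CJ={C,T} ∩ DG={A,T} → {T} (+0)
site 1, node CJ: C={A} ∪ J={T} → {A,T} (+1)
site 1, node DG: D={A} ∪ G={C} → {A,C} (+1)
site 1, node CDGJ: CJ={A,T} ∩ DG={A,C} → {A} (+0)
site 2, node CJ: C={A} ∩ J={A} → {A} (+0)
site 2, node DG: D={G} ∩ G={G} → {G} (+0)
site 2, node CDGJ: CJ={A} ∪ DG={G} → {A,G} (+1)
site 3, node CJ: C={G} ∪ J={T} → {G,T} (+1)
site 3, node DG: D={C} ∪ G={A} → {A,C} (+1)
site 3, node CDGJ: CJ={G,T} ∪ DG={A,C} → {A,C,G,T} (+1)
per-site changes: [2, 2, 1, 3]; total = 8

2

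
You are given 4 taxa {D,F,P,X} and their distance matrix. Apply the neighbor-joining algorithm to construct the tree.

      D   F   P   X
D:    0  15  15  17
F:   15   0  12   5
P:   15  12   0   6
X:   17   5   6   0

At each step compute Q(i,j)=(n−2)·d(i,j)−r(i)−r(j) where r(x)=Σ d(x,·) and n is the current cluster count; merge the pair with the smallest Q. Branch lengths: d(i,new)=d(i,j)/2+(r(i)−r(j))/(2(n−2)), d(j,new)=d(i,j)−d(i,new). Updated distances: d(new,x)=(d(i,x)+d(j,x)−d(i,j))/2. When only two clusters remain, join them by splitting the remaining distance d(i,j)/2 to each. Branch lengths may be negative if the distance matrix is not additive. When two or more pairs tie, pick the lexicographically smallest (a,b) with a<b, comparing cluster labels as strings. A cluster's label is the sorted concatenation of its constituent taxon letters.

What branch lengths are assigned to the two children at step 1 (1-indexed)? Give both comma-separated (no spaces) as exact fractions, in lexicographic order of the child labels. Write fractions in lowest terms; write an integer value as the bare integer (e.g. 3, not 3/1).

1. join D+P (d=15, Q=-50) ⇒ DP; edges |D|=11, |P|=4
  updated: d(DP,F)=6, d(DP,X)=4
2. join DP+F (d=6, Q=-15) ⇒ DFP; edges |DP|=5/2, |F|=7/2
  updated: d(DFP,X)=3/2
3. join DFP+X (d=3/2) ⇒ DFPX; edges |DFP|=3/4, |X|=3/4
final tree: (((D:11,P:4):5/2,F:7/2):3/4,X:3/4)
total length: 45/2

11,4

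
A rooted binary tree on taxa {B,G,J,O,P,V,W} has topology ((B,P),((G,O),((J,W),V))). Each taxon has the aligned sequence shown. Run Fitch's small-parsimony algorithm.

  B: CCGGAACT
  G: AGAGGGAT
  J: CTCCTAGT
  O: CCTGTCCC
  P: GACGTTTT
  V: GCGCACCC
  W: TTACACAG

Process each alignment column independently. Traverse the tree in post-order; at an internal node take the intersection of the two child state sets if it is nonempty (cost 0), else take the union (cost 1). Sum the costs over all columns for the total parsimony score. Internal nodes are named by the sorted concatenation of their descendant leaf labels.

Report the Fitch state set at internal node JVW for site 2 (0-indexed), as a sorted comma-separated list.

A,C,G

[col 0] BP: children B:{C}, P:{G} ∪→ {C,G}; cost 1
[col 0] GO: children G:{A}, O:{C} ∪→ {A,C}; cost 1
[col 0] JW: children J:{C}, W:{T} ∪→ {C,T}; cost 1
[col 0] JVW: children JW:{C,T}, V:{G} ∪→ {C,G,T}; cost 1
[col 0] GJOVW: children GO:{A,C}, JVW:{C,G,T} ∩→ {C}; cost 0
[col 0] BGJOPVW: children BP:{C,G}, GJOVW:{C} ∩→ {C}; cost 0
[col 1] BP: children B:{C}, P:{A} ∪→ {A,C}; cost 1
[col 1] GO: children G:{G}, O:{C} ∪→ {C,G}; cost 1
[col 1] JW: children J:{T}, W:{T} ∩→ {T}; cost 0
[col 1] JVW: children JW:{T}, V:{C} ∪→ {C,T}; cost 1
[col 1] GJOVW: children GO:{C,G}, JVW:{C,T} ∩→ {C}; cost 0
[col 1] BGJOPVW: children BP:{A,C}, GJOVW:{C} ∩→ {C}; cost 0
[col 2] BP: children B:{G}, P:{C} ∪→ {C,G}; cost 1
[col 2] GO: children G:{A}, O:{T} ∪→ {A,T}; cost 1
[col 2] JW: children J:{C}, W:{A} ∪→ {A,C}; cost 1
[col 2] JVW: children JW:{A,C}, V:{G} ∪→ {A,C,G}; cost 1
[col 2] GJOVW: children GO:{A,T}, JVW:{A,C,G} ∩→ {A}; cost 0
[col 2] BGJOPVW: children BP:{C,G}, GJOVW:{A} ∪→ {A,C,G}; cost 1
[col 3] BP: children B:{G}, P:{G} ∩→ {G}; cost 0
[col 3] GO: children G:{G}, O:{G} ∩→ {G}; cost 0
[col 3] JW: children J:{C}, W:{C} ∩→ {C}; cost 0
[col 3] JVW: children JW:{C}, V:{C} ∩→ {C}; cost 0
[col 3] GJOVW: children GO:{G}, JVW:{C} ∪→ {C,G}; cost 1
[col 3] BGJOPVW: children BP:{G}, GJOVW:{C,G} ∩→ {G}; cost 0
[col 4] BP: children B:{A}, P:{T} ∪→ {A,T}; cost 1
[col 4] GO: children G:{G}, O:{T} ∪→ {G,T}; cost 1
[col 4] JW: children J:{T}, W:{A} ∪→ {A,T}; cost 1
[col 4] JVW: children JW:{A,T}, V:{A} ∩→ {A}; cost 0
[col 4] GJOVW: children GO:{G,T}, JVW:{A} ∪→ {A,G,T}; cost 1
[col 4] BGJOPVW: children BP:{A,T}, GJOVW:{A,G,T} ∩→ {A,T}; cost 0
[col 5] BP: children B:{A}, P:{T} ∪→ {A,T}; cost 1
[col 5] GO: children G:{G}, O:{C} ∪→ {C,G}; cost 1
[col 5] JW: children J:{A}, W:{C} ∪→ {A,C}; cost 1
[col 5] JVW: children JW:{A,C}, V:{C} ∩→ {C}; cost 0
[col 5] GJOVW: children GO:{C,G}, JVW:{C} ∩→ {C}; cost 0
[col 5] BGJOPVW: children BP:{A,T}, GJOVW:{C} ∪→ {A,C,T}; cost 1
[col 6] BP: children B:{C}, P:{T} ∪→ {C,T}; cost 1
[col 6] GO: children G:{A}, O:{C} ∪→ {A,C}; cost 1
[col 6] JW: children J:{G}, W:{A} ∪→ {A,G}; cost 1
[col 6] JVW: children JW:{A,G}, V:{C} ∪→ {A,C,G}; cost 1
[col 6] GJOVW: children GO:{A,C}, JVW:{A,C,G} ∩→ {A,C}; cost 0
[col 6] BGJOPVW: children BP:{C,T}, GJOVW:{A,C} ∩→ {C}; cost 0
[col 7] BP: children B:{T}, P:{T} ∩→ {T}; cost 0
[col 7] GO: children G:{T}, O:{C} ∪→ {C,T}; cost 1
[col 7] JW: children J:{T}, W:{G} ∪→ {G,T}; cost 1
[col 7] JVW: children JW:{G,T}, V:{C} ∪→ {C,G,T}; cost 1
[col 7] GJOVW: children GO:{C,T}, JVW:{C,G,T} ∩→ {C,T}; cost 0
[col 7] BGJOPVW: children BP:{T}, GJOVW:{C,T} ∩→ {T}; cost 0
per-site changes: [4, 3, 5, 1, 4, 4, 4, 3]; total = 28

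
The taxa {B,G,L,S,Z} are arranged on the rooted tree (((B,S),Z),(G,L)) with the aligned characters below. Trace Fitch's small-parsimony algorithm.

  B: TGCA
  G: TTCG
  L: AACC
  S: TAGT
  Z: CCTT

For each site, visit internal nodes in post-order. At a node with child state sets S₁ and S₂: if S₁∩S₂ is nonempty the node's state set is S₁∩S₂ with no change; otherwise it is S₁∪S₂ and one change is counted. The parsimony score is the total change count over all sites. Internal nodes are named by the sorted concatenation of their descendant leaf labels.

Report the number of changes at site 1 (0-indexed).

site 0, node BS: B={T} ∩ S={T} → {T} (+0)
site 0, node BSZ: BS={T} ∪ Z={C} → {C,T} (+1)
site 0, node GL: G={T} ∪ L={A} → {A,T} (+1)
site 0, node BGLSZ: BSZ={C,T} ∩ GL={A,T} → {T} (+0)
site 1, node BS: B={G} ∪ S={A} → {A,G} (+1)
site 1, node BSZ: BS={A,G} ∪ Z={C} → {A,C,G} (+1)
site 1, node GL: G={T} ∪ L={A} → {A,T} (+1)
site 1, node BGLSZ: BSZ={A,C,G} ∩ GL={A,T} → {A} (+0)
site 2, node BS: B={C} ∪ S={G} → {C,G} (+1)
site 2, node BSZ: BS={C,G} ∪ Z={T} → {C,G,T} (+1)
site 2, node GL: G={C} ∩ L={C} → {C} (+0)
site 2, node BGLSZ: BSZ={C,G,T} ∩ GL={C} → {C} (+0)
site 3, node BS: B={A} ∪ S={T} → {A,T} (+1)
site 3, node BSZ: BS={A,T} ∩ Z={T} → {T} (+0)
site 3, node GL: G={G} ∪ L={C} → {C,G} (+1)
site 3, node BGLSZ: BSZ={T} ∪ GL={C,G} → {C,G,T} (+1)
per-site changes: [2, 3, 2, 3]; total = 10

3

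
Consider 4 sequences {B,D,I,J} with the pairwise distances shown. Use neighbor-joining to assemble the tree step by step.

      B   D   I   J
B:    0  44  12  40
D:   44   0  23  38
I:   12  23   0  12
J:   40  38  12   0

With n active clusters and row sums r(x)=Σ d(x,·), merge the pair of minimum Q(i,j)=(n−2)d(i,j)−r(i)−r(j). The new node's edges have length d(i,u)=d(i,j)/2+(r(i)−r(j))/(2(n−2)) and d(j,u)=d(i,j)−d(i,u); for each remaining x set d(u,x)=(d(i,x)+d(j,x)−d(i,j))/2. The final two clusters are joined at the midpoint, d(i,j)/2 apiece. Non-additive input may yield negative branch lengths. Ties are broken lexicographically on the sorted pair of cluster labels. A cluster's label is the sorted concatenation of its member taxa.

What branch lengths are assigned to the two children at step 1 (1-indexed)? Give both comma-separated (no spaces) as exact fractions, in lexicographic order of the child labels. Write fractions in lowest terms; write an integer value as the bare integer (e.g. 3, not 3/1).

73/4,-25/4

1. join B+I (d=12, Q=-119) ⇒ BI; edges |B|=73/4, |I|=-25/4
  updated: d(BI,D)=55/2, d(BI,J)=20
2. join BI+D (d=55/2, Q=-171/2) ⇒ BDI; edges |BI|=19/4, |D|=91/4
  updated: d(BDI,J)=61/4
3. join BDI+J (d=61/4) ⇒ BDIJ; edges |BDI|=61/8, |J|=61/8
final tree: (((B:73/4,I:-25/4):19/4,D:91/4):61/8,J:61/8)
total length: 219/4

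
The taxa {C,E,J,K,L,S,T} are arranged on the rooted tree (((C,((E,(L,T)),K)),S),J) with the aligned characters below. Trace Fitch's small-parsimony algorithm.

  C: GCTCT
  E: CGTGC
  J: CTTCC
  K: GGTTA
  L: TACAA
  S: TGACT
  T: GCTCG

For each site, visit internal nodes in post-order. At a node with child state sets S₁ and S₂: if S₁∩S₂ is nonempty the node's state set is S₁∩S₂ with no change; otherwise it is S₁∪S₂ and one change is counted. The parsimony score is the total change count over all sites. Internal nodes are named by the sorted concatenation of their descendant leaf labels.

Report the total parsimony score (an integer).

site 0, node LT: L={T} ∪ T={G} → {G,T} (+1)
site 0, node ELT: E={C} ∪ LT={G,T} → {C,G,T} (+1)
site 0, node EKLT: ELT={C,G,T} ∩ K={G} → {G} (+0)
site 0, node CEKLT: C={G} ∩ EKLT={G} → {G} (+0)
site 0, node CEKLST: CEKLT={G} ∪ S={T} → {G,T} (+1)
site 0, node CEJKLST: CEKLST={G,T} ∪ J={C} → {C,G,T} (+1)
site 1, node LT: L={A} ∪ T={C} → {A,C} (+1)
site 1, node ELT: E={G} ∪ LT={A,C} → {A,C,G} (+1)
site 1, node EKLT: ELT={A,C,G} ∩ K={G} → {G} (+0)
site 1, node CEKLT: C={C} ∪ EKLT={G} → {C,G} (+1)
site 1, node CEKLST: CEKLT={C,G} ∩ S={G} → {G} (+0)
site 1, node CEJKLST: CEKLST={G} ∪ J={T} → {G,T} (+1)
site 2, node LT: L={C} ∪ T={T} → {C,T} (+1)
site 2, node ELT: E={T} ∩ LT={C,T} → {T} (+0)
site 2, node EKLT: ELT={T} ∩ K={T} → {T} (+0)
site 2, node CEKLT: C={T} ∩ EKLT={T} → {T} (+0)
site 2, node CEKLST: CEKLT={T} ∪ S={A} → {A,T} (+1)
site 2, node CEJKLST: CEKLST={A,T} ∩ J={T} → {T} (+0)
site 3, node LT: L={A} ∪ T={C} → {A,C} (+1)
site 3, node ELT: E={G} ∪ LT={A,C} → {A,C,G} (+1)
site 3, node EKLT: ELT={A,C,G} ∪ K={T} → {A,C,G,T} (+1)
site 3, node CEKLT: C={C} ∩ EKLT={A,C,G,T} → {C} (+0)
site 3, node CEKLST: CEKLT={C} ∩ S={C} → {C} (+0)
site 3, node CEJKLST: CEKLST={C} ∩ J={C} → {C} (+0)
site 4, node LT: L={A} ∪ T={G} → {A,G} (+1)
site 4, node ELT: E={C} ∪ LT={A,G} → {A,C,G} (+1)
site 4, node EKLT: ELT={A,C,G} ∩ K={A} → {A} (+0)
site 4, node CEKLT: C={T} ∪ EKLT={A} → {A,T} (+1)
site 4, node CEKLST: CEKLT={A,T} ∩ S={T} → {T} (+0)
site 4, node CEJKLST: CEKLST={T} ∪ J={C} → {C,T} (+1)
per-site changes: [4, 4, 2, 3, 4]; total = 17

17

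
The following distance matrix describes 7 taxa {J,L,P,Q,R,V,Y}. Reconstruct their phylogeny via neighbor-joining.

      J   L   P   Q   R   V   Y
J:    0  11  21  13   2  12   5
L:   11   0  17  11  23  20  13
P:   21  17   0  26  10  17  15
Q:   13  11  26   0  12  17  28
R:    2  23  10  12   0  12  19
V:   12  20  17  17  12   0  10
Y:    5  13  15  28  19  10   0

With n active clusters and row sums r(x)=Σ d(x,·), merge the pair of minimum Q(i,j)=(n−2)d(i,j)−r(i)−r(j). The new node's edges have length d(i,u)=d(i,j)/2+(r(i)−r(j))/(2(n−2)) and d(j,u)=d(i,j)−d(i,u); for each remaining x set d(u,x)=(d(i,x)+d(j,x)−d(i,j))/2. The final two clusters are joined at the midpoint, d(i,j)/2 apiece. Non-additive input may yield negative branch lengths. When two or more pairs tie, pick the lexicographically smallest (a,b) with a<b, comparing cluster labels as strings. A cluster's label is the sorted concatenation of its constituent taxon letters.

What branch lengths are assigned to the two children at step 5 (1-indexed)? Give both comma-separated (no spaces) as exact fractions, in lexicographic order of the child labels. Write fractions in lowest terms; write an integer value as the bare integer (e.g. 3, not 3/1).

1. join L+Q (d=11, Q=-147) ⇒ LQ; edges |L|=43/10, |Q|=67/10
  updated: d(J,LQ)=13/2, d(LQ,P)=16, d(LQ,R)=12, d(LQ,V)=13, d(LQ,Y)=15
2. join P+R (d=10, Q=-94) ⇒ PR; edges |P|=8, |R|=2
  updated: d(J,PR)=13/2, d(LQ,PR)=9, d(PR,V)=19/2, d(PR,Y)=12
3. join J+Y (d=5, Q=-57) ⇒ JY; edges |J|=1/2, |Y|=9/2
  updated: d(JY,LQ)=33/4, d(JY,PR)=27/4, d(JY,V)=17/2
4. join JY+V (d=17/2, Q=-75/2) ⇒ JVY; edges |JY|=19/8, |V|=49/8
  updated: d(JVY,LQ)=51/8, d(JVY,PR)=31/8
5. join JVY+LQ (d=51/8, Q=-77/4) ⇒ JLQVY; edges |JVY|=5/8, |LQ|=23/4
  updated: d(JLQVY,PR)=13/4
6. join JLQVY+PR (d=13/4) ⇒ JLPQRVY; edges |JLQVY|=13/8, |PR|=13/8
final tree: ((((J:1/2,Y:9/2):19/8,V:49/8):5/8,(L:43/10,Q:67/10):23/4):13/8,(P:8,R:2):13/8)
total length: 353/8

5/8,23/4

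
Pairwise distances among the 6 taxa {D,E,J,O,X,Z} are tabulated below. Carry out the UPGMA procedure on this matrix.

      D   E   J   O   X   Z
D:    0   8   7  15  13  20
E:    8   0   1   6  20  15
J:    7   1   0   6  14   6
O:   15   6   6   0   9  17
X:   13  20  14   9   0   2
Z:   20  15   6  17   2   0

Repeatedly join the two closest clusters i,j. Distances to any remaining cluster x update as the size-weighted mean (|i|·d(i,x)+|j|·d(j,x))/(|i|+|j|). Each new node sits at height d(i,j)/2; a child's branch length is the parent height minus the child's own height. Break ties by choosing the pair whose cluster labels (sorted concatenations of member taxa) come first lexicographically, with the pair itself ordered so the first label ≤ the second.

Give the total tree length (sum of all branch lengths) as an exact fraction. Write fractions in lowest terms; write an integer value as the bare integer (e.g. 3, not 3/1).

1. join E+J (d=1) ⇒ EJ; edges |E|=1/2, |J|=1/2
  updated: d(D,EJ)=15/2, d(EJ,O)=6, d(EJ,X)=17, d(EJ,Z)=21/2
2. join X+Z (d=2) ⇒ XZ; edges |X|=1, |Z|=1
  updated: d(D,XZ)=33/2, d(EJ,XZ)=55/4, d(O,XZ)=13
3. join EJ+O (d=6) ⇒ EJO; edges |EJ|=5/2, |O|=3
  updated: d(D,EJO)=10, d(EJO,XZ)=27/2
4. join D+EJO (d=10) ⇒ DEJO; edges |D|=5, |EJO|=2
  updated: d(DEJO,XZ)=57/4
5. join DEJO+XZ (d=57/4) ⇒ DEJOXZ; edges |DEJO|=17/8, |XZ|=49/8
final tree: ((D:5,((E:1/2,J:1/2):5/2,O:3):2):17/8,(X:1,Z:1):49/8)
total length: 95/4

95/4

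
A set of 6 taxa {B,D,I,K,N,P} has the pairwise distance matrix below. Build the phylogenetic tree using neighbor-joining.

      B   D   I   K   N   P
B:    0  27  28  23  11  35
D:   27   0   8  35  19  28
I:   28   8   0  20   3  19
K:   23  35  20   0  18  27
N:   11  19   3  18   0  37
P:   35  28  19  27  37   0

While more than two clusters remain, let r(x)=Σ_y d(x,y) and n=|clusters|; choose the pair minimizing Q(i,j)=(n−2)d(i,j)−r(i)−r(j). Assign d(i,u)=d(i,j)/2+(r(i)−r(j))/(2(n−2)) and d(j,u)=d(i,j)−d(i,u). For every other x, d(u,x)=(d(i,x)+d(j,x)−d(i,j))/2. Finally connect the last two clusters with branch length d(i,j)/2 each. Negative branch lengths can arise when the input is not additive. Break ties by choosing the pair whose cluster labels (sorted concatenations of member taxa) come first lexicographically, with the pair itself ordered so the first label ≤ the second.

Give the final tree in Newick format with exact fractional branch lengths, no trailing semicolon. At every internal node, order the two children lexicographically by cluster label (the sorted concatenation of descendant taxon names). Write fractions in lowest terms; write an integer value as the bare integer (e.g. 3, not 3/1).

step 1: merge (B,N) at d=11, Q=-168; branch lengths B→10, N→1; new cluster BN
  updated: d(BN,D)=35/2, d(BN,I)=10, d(BN,K)=15, d(BN,P)=61/2
step 2: merge (BN,K) at d=15, Q=-125; branch lengths BN→7/2, K→23/2; new cluster BKN
  updated: d(BKN,D)=75/4, d(BKN,I)=15/2, d(BKN,P)=85/4
step 3: merge (BKN,P) at d=85/4, Q=-293/4; branch lengths BKN→87/16, P→253/16; new cluster BKNP
  updated: d(BKNP,D)=51/4, d(BKNP,I)=21/8
step 4: merge (BKNP,D) at d=51/4, Q=-187/8; branch lengths BKNP→59/16, D→145/16; new cluster BDKNP
  updated: d(BDKNP,I)=-17/16
step 5: merge (BDKNP,I) at d=-17/16; branch lengths BDKNP→-17/32, I→-17/32; new cluster BDIKNP
final tree: (((((B:10,N:1):7/2,K:23/2):87/16,P:253/16):59/16,D:145/16):-17/32,I:-17/32)
total length: 943/16

(((((B:10,N:1):7/2,K:23/2):87/16,P:253/16):59/16,D:145/16):-17/32,I:-17/32)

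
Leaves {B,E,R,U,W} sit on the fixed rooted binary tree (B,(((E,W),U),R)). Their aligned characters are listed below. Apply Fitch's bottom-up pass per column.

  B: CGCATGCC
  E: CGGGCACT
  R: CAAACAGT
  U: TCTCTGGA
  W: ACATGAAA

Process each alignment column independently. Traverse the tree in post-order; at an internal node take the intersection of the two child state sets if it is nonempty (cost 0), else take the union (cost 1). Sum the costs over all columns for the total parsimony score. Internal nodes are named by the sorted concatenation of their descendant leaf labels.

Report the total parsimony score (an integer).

22

[col 0] EW: children E:{C}, W:{A} ∪→ {A,C}; cost 1
[col 0] EUW: children EW:{A,C}, U:{T} ∪→ {A,C,T}; cost 1
[col 0] ERUW: children EUW:{A,C,T}, R:{C} ∩→ {C}; cost 0
[col 0] BERUW: children B:{C}, ERUW:{C} ∩→ {C}; cost 0
[col 1] EW: children E:{G}, W:{C} ∪→ {C,G}; cost 1
[col 1] EUW: children EW:{C,G}, U:{C} ∩→ {C}; cost 0
[col 1] ERUW: children EUW:{C}, R:{A} ∪→ {A,C}; cost 1
[col 1] BERUW: children B:{G}, ERUW:{A,C} ∪→ {A,C,G}; cost 1
[col 2] EW: children E:{G}, W:{A} ∪→ {A,G}; cost 1
[col 2] EUW: children EW:{A,G}, U:{T} ∪→ {A,G,T}; cost 1
[col 2] ERUW: children EUW:{A,G,T}, R:{A} ∩→ {A}; cost 0
[col 2] BERUW: children B:{C}, ERUW:{A} ∪→ {A,C}; cost 1
[col 3] EW: children E:{G}, W:{T} ∪→ {G,T}; cost 1
[col 3] EUW: children EW:{G,T}, U:{C} ∪→ {C,G,T}; cost 1
[col 3] ERUW: children EUW:{C,G,T}, R:{A} ∪→ {A,C,G,T}; cost 1
[col 3] BERUW: children B:{A}, ERUW:{A,C,G,T} ∩→ {A}; cost 0
[col 4] EW: children E:{C}, W:{G} ∪→ {C,G}; cost 1
[col 4] EUW: children EW:{C,G}, U:{T} ∪→ {C,G,T}; cost 1
[col 4] ERUW: children EUW:{C,G,T}, R:{C} ∩→ {C}; cost 0
[col 4] BERUW: children B:{T}, ERUW:{C} ∪→ {C,T}; cost 1
[col 5] EW: children E:{A}, W:{A} ∩→ {A}; cost 0
[col 5] EUW: children EW:{A}, U:{G} ∪→ {A,G}; cost 1
[col 5] ERUW: children EUW:{A,G}, R:{A} ∩→ {A}; cost 0
[col 5] BERUW: children B:{G}, ERUW:{A} ∪→ {A,G}; cost 1
[col 6] EW: children E:{C}, W:{A} ∪→ {A,C}; cost 1
[col 6] EUW: children EW:{A,C}, U:{G} ∪→ {A,C,G}; cost 1
[col 6] ERUW: children EUW:{A,C,G}, R:{G} ∩→ {G}; cost 0
[col 6] BERUW: children B:{C}, ERUW:{G} ∪→ {C,G}; cost 1
[col 7] EW: children E:{T}, W:{A} ∪→ {A,T}; cost 1
[col 7] EUW: children EW:{A,T}, U:{A} ∩→ {A}; cost 0
[col 7] ERUW: children EUW:{A}, R:{T} ∪→ {A,T}; cost 1
[col 7] BERUW: children B:{C}, ERUW:{A,T} ∪→ {A,C,T}; cost 1
per-site changes: [2, 3, 3, 3, 3, 2, 3, 3]; total = 22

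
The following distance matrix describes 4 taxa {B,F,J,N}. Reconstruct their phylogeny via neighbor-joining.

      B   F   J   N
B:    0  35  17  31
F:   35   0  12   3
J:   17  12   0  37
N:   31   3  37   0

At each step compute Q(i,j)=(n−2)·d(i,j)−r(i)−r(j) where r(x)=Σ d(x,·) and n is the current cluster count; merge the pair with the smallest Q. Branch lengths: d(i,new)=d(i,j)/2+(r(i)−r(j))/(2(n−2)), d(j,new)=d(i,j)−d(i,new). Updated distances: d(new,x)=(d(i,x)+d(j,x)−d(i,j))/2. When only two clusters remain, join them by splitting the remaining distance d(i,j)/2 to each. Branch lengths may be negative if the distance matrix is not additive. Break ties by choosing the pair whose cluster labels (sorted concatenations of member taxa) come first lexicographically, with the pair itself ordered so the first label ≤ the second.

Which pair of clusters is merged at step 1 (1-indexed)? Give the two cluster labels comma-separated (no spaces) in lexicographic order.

iteration 1: select B,J (d=17, Q=-115); attach at lengths (51/4, 17/4); label the merged cluster BJ
  updated: d(BJ,F)=15, d(BJ,N)=51/2
iteration 2: select BJ,F (d=15, Q=-87/2); attach at lengths (75/4, -15/4); label the merged cluster BFJ
  updated: d(BFJ,N)=27/4
iteration 3: select BFJ,N (d=27/4); attach at lengths (27/8, 27/8); label the merged cluster BFJN
final tree: (((B:51/4,J:17/4):75/4,F:-15/4):27/8,N:27/8)
total length: 155/4

B,J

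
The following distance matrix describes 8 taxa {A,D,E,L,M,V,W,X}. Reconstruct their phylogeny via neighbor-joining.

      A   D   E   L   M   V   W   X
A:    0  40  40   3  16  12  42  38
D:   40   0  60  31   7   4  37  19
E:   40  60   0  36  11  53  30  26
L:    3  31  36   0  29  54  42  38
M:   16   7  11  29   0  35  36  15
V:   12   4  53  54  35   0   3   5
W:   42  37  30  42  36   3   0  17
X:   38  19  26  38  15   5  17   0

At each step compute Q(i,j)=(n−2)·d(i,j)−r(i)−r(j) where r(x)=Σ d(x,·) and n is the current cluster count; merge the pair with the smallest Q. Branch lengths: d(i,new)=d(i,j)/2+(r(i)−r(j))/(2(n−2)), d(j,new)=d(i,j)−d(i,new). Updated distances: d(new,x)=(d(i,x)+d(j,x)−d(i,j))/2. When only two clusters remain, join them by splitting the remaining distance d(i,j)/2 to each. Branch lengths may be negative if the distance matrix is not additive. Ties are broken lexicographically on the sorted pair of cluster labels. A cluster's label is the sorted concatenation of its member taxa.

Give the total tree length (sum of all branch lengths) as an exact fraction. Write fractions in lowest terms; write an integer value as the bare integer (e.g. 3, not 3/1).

1. join A+L (d=3, Q=-406) ⇒ AL; edges |A|=-2, |L|=5
  updated: d(AL,D)=34, d(AL,E)=73/2, d(AL,M)=21, d(AL,V)=63/2, d(AL,W)=81/2, d(AL,X)=73/2
2. join E+M (d=11, Q=-573/2) ⇒ EM; edges |E|=293/20, |M|=-73/20
  updated: d(AL,EM)=93/4, d(D,EM)=28, d(EM,V)=77/2, d(EM,W)=55/2, d(EM,X)=15
3. join AL+EM (d=93/4, Q=-205) ⇒ AELM; edges |AL|=253/16, |EM|=119/16
  updated: d(AELM,D)=155/8, d(AELM,V)=187/8, d(AELM,W)=179/8, d(AELM,X)=113/8
4. join V+W (d=3, Q=-423/4) ⇒ VW; edges |V|=-35/6, |W|=53/6
  updated: d(AELM,VW)=171/8, d(D,VW)=19, d(VW,X)=19/2
5. join AELM+D (d=155/8, Q=-147/2) ⇒ ADELM; edges |AELM|=145/16, |D|=165/16
  updated: d(ADELM,VW)=21/2, d(ADELM,X)=55/8
6. join ADELM+VW (d=21/2, Q=-215/8) ⇒ ADELMVW; edges |ADELM|=63/16, |VW|=105/16
  updated: d(ADELMVW,X)=47/16
7. join ADELMVW+X (d=47/16) ⇒ ADELMVWX; edges |ADELMVW|=47/32, |X|=47/32
final tree: (((((A:-2,L:5):253/16,(E:293/20,M:-73/20):119/16):145/16,D:165/16):63/16,(V:-35/6,W:53/6):105/16):47/32,X:47/32)
total length: 1169/16

1169/16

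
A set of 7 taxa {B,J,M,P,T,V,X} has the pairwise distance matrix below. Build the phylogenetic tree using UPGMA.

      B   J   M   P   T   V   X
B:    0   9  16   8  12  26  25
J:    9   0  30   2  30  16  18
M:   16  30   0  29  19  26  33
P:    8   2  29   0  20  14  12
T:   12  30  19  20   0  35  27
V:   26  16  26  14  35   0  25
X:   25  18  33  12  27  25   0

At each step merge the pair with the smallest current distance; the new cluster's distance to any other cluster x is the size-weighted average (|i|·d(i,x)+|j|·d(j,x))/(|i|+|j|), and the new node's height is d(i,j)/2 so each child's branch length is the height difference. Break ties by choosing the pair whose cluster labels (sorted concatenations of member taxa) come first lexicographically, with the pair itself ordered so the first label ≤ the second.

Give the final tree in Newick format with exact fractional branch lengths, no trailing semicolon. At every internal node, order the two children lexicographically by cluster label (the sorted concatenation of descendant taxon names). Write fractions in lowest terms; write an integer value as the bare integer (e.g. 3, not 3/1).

iteration 1: select J,P (d=2); attach at lengths (1, 1); label the merged cluster JP
  updated: d(B,JP)=17/2, d(JP,M)=59/2, d(JP,T)=25, d(JP,V)=15, d(JP,X)=15
iteration 2: select B,JP (d=17/2); attach at lengths (17/4, 13/4); label the merged cluster BJP
  updated: d(BJP,M)=25, d(BJP,T)=62/3, d(BJP,V)=56/3, d(BJP,X)=55/3
iteration 3: select BJP,X (d=55/3); attach at lengths (59/12, 55/6); label the merged cluster BJPX
  updated: d(BJPX,M)=27, d(BJPX,T)=89/4, d(BJPX,V)=81/4
iteration 4: select M,T (d=19); attach at lengths (19/2, 19/2); label the merged cluster MT
  updated: d(BJPX,MT)=197/8, d(MT,V)=61/2
iteration 5: select BJPX,V (d=81/4); attach at lengths (23/24, 81/8); label the merged cluster BJPVX
  updated: d(BJPVX,MT)=129/5
iteration 6: select BJPVX,MT (d=129/5); attach at lengths (111/40, 17/5); label the merged cluster BJMPTVX
final tree: ((((B:17/4,(J:1,P:1):13/4):59/12,X:55/6):23/24,V:81/8):111/40,(M:19/2,T:19/2):17/5)
total length: 7181/120

((((B:17/4,(J:1,P:1):13/4):59/12,X:55/6):23/24,V:81/8):111/40,(M:19/2,T:19/2):17/5)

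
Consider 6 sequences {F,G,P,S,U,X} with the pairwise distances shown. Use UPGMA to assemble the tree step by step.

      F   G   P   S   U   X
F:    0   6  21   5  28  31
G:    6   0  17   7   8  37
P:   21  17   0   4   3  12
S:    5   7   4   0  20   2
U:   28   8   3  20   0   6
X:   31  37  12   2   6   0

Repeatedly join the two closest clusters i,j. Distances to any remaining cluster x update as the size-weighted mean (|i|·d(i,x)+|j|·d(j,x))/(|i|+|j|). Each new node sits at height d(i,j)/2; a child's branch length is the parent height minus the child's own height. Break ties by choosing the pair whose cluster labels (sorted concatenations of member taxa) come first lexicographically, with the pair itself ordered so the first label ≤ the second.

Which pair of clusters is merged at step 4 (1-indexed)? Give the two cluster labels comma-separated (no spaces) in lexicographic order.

step 1: merge (S,X) at d=2; branch lengths S→1, X→1; new cluster SX
  updated: d(F,SX)=18, d(G,SX)=22, d(P,SX)=8, d(SX,U)=13
step 2: merge (P,U) at d=3; branch lengths P→3/2, U→3/2; new cluster PU
  updated: d(F,PU)=49/2, d(G,PU)=25/2, d(PU,SX)=21/2
step 3: merge (F,G) at d=6; branch lengths F→3, G→3; new cluster FG
  updated: d(FG,PU)=37/2, d(FG,SX)=20
step 4: merge (PU,SX) at d=21/2; branch lengths PU→15/4, SX→17/4; new cluster PSUX
  updated: d(FG,PSUX)=77/4
step 5: merge (FG,PSUX) at d=77/4; branch lengths FG→53/8, PSUX→35/8; new cluster FGPSUX
final tree: ((F:3,G:3):53/8,((P:3/2,U:3/2):15/4,(S:1,X:1):17/4):35/8)
total length: 30

PU,SX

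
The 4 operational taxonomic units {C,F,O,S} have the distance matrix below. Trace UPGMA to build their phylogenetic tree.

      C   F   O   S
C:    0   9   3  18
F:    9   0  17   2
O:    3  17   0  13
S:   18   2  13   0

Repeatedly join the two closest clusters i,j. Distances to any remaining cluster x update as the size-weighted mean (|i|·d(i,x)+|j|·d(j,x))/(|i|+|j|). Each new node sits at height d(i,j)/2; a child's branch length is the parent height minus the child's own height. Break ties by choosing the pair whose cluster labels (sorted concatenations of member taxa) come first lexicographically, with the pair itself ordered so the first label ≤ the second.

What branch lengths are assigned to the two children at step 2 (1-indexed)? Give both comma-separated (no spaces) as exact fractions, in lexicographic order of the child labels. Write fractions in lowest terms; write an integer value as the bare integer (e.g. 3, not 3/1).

3/2,3/2

step 1: merge (F,S) at d=2; branch lengths F→1, S→1; new cluster FS
  updated: d(C,FS)=27/2, d(FS,O)=15
step 2: merge (C,O) at d=3; branch lengths C→3/2, O→3/2; new cluster CO
  updated: d(CO,FS)=57/4
step 3: merge (CO,FS) at d=57/4; branch lengths CO→45/8, FS→49/8; new cluster CFOS
final tree: ((C:3/2,O:3/2):45/8,(F:1,S:1):49/8)
total length: 67/4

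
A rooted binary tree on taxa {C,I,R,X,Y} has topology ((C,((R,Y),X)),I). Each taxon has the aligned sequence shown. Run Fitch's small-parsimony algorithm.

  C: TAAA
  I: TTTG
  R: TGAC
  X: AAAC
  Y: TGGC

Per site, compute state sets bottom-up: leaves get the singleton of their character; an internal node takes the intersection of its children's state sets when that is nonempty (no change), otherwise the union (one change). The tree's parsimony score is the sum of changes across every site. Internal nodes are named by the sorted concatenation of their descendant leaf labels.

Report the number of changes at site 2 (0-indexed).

2

site 0, node RY: R={T} ∩ Y={T} → {T} (+0)
site 0, node RXY: RY={T} ∪ X={A} → {A,T} (+1)
site 0, node CRXY: C={T} ∩ RXY={A,T} → {T} (+0)
site 0, node CIRXY: CRXY={T} ∩ I={T} → {T} (+0)
site 1, node RY: R={G} ∩ Y={G} → {G} (+0)
site 1, node RXY: RY={G} ∪ X={A} → {A,G} (+1)
site 1, node CRXY: C={A} ∩ RXY={A,G} → {A} (+0)
site 1, node CIRXY: CRXY={A} ∪ I={T} → {A,T} (+1)
site 2, node RY: R={A} ∪ Y={G} → {A,G} (+1)
site 2, node RXY: RY={A,G} ∩ X={A} → {A} (+0)
site 2, node CRXY: C={A} ∩ RXY={A} → {A} (+0)
site 2, node CIRXY: CRXY={A} ∪ I={T} → {A,T} (+1)
site 3, node RY: R={C} ∩ Y={C} → {C} (+0)
site 3, node RXY: RY={C} ∩ X={C} → {C} (+0)
site 3, node CRXY: C={A} ∪ RXY={C} → {A,C} (+1)
site 3, node CIRXY: CRXY={A,C} ∪ I={G} → {A,C,G} (+1)
per-site changes: [1, 2, 2, 2]; total = 7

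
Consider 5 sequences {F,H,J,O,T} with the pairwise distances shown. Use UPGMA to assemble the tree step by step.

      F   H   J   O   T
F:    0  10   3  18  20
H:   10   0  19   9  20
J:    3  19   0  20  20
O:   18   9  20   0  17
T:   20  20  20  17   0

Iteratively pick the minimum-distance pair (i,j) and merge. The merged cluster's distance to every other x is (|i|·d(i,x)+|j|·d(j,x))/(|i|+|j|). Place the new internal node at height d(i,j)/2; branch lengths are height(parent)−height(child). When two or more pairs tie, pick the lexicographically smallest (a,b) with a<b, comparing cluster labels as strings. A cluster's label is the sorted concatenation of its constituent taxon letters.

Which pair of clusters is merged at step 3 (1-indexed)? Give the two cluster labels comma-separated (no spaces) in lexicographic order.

FJ,HO

iteration 1: select F,J (d=3); attach at lengths (3/2, 3/2); label the merged cluster FJ
  updated: d(FJ,H)=29/2, d(FJ,O)=19, d(FJ,T)=20
iteration 2: select H,O (d=9); attach at lengths (9/2, 9/2); label the merged cluster HO
  updated: d(FJ,HO)=67/4, d(HO,T)=37/2
iteration 3: select FJ,HO (d=67/4); attach at lengths (55/8, 31/8); label the merged cluster FHJO
  updated: d(FHJO,T)=77/4
iteration 4: select FHJO,T (d=77/4); attach at lengths (5/4, 77/8); label the merged cluster FHJOT
final tree: (((F:3/2,J:3/2):55/8,(H:9/2,O:9/2):31/8):5/4,T:77/8)
total length: 269/8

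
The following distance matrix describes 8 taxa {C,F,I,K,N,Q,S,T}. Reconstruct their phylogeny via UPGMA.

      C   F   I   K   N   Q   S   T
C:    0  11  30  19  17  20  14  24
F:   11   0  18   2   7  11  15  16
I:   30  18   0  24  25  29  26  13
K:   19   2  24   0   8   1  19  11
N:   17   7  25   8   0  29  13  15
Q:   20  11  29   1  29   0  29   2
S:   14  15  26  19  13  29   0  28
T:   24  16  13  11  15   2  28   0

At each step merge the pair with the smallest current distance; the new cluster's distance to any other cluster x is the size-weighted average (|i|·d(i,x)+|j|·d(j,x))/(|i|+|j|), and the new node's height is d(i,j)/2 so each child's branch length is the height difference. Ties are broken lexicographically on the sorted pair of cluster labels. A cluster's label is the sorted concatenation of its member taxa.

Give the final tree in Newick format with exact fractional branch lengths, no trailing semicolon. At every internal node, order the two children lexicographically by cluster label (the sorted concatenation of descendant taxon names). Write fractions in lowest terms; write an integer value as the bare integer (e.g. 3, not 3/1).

1. join K+Q (d=1) ⇒ KQ; edges |K|=1/2, |Q|=1/2
  updated: d(C,KQ)=39/2, d(F,KQ)=13/2, d(I,KQ)=53/2, d(KQ,N)=37/2, d(KQ,S)=24, d(KQ,T)=13/2
2. join F+KQ (d=13/2) ⇒ FKQ; edges |F|=13/4, |KQ|=11/4
  updated: d(C,FKQ)=50/3, d(FKQ,I)=71/3, d(FKQ,N)=44/3, d(FKQ,S)=21, d(FKQ,T)=29/3
3. join FKQ+T (d=29/3) ⇒ FKQT; edges |FKQ|=19/12, |T|=29/6
  updated: d(C,FKQT)=37/2, d(FKQT,I)=21, d(FKQT,N)=59/4, d(FKQT,S)=91/4
4. join N+S (d=13) ⇒ NS; edges |N|=13/2, |S|=13/2
  updated: d(C,NS)=31/2, d(FKQT,NS)=75/4, d(I,NS)=51/2
5. join C+NS (d=31/2) ⇒ CNS; edges |C|=31/4, |NS|=5/4
  updated: d(CNS,FKQT)=56/3, d(CNS,I)=27
6. join CNS+FKQT (d=56/3) ⇒ CFKNQST; edges |CNS|=19/12, |FKQT|=9/2
  updated: d(CFKNQST,I)=165/7
7. join CFKNQST+I (d=165/7) ⇒ CFIKNQST; edges |CFKNQST|=103/42, |I|=165/14
final tree: (((C:31/4,(N:13/2,S:13/2):5/4):19/12,((F:13/4,(K:1/2,Q:1/2):11/4):19/12,T:29/6):9/2):103/42,I:165/14)
total length: 2341/42

(((C:31/4,(N:13/2,S:13/2):5/4):19/12,((F:13/4,(K:1/2,Q:1/2):11/4):19/12,T:29/6):9/2):103/42,I:165/14)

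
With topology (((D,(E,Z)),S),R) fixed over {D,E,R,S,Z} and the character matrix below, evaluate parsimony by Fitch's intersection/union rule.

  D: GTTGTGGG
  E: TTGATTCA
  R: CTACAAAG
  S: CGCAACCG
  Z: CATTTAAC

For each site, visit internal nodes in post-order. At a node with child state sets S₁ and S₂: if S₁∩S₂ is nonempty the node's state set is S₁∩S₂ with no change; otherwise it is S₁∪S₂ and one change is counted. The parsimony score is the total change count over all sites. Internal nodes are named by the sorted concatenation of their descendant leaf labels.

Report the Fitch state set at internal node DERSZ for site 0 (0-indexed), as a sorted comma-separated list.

EZ@0: {T} ∪ {C} = {C,T} (union, +1)
DEZ@0: {G} ∪ {C,T} = {C,G,T} (union, +1)
DESZ@0: {C,G,T} ∩ {C} = {C} (intersection, +0)
DERSZ@0: {C} ∩ {C} = {C} (intersection, +0)
EZ@1: {T} ∪ {A} = {A,T} (union, +1)
DEZ@1: {T} ∩ {A,T} = {T} (intersection, +0)
DESZ@1: {T} ∪ {G} = {G,T} (union, +1)
DERSZ@1: {G,T} ∩ {T} = {T} (intersection, +0)
EZ@2: {G} ∪ {T} = {G,T} (union, +1)
DEZ@2: {T} ∩ {G,T} = {T} (intersection, +0)
DESZ@2: {T} ∪ {C} = {C,T} (union, +1)
DERSZ@2: {C,T} ∪ {A} = {A,C,T} (union, +1)
EZ@3: {A} ∪ {T} = {A,T} (union, +1)
DEZ@3: {G} ∪ {A,T} = {A,G,T} (union, +1)
DESZ@3: {A,G,T} ∩ {A} = {A} (intersection, +0)
DERSZ@3: {A} ∪ {C} = {A,C} (union, +1)
EZ@4: {T} ∩ {T} = {T} (intersection, +0)
DEZ@4: {T} ∩ {T} = {T} (intersection, +0)
DESZ@4: {T} ∪ {A} = {A,T} (union, +1)
DERSZ@4: {A,T} ∩ {A} = {A} (intersection, +0)
EZ@5: {T} ∪ {A} = {A,T} (union, +1)
DEZ@5: {G} ∪ {A,T} = {A,G,T} (union, +1)
DESZ@5: {A,G,T} ∪ {C} = {A,C,G,T} (union, +1)
DERSZ@5: {A,C,G,T} ∩ {A} = {A} (intersection, +0)
EZ@6: {C} ∪ {A} = {A,C} (union, +1)
DEZ@6: {G} ∪ {A,C} = {A,C,G} (union, +1)
DESZ@6: {A,C,G} ∩ {C} = {C} (intersection, +0)
DERSZ@6: {C} ∪ {A} = {A,C} (union, +1)
EZ@7: {A} ∪ {C} = {A,C} (union, +1)
DEZ@7: {G} ∪ {A,C} = {A,C,G} (union, +1)
DESZ@7: {A,C,G} ∩ {G} = {G} (intersection, +0)
DERSZ@7: {G} ∩ {G} = {G} (intersection, +0)
per-site changes: [2, 2, 3, 3, 1, 3, 3, 2]; total = 19

C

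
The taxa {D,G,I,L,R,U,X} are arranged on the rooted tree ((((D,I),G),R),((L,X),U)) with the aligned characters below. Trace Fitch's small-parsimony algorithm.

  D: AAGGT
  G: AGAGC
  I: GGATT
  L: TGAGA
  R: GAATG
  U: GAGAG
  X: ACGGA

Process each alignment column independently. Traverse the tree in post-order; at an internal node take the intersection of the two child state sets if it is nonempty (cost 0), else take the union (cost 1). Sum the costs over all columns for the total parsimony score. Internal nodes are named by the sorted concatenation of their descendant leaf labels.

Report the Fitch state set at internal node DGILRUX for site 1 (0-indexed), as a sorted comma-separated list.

site 0, node DI: D={A} ∪ I={G} → {A,G} (+1)
site 0, node DGI: DI={A,G} ∩ G={A} → {A} (+0)
site 0, node DGIR: DGI={A} ∪ R={G} → {A,G} (+1)
site 0, node LX: L={T} ∪ X={A} → {A,T} (+1)
site 0, node LUX: LX={A,T} ∪ U={G} → {A,G,T} (+1)
site 0, node DGILRUX: DGIR={A,G} ∩ LUX={A,G,T} → {A,G} (+0)
site 1, node DI: D={A} ∪ I={G} → {A,G} (+1)
site 1, node DGI: DI={A,G} ∩ G={G} → {G} (+0)
site 1, node DGIR: DGI={G} ∪ R={A} → {A,G} (+1)
site 1, node LX: L={G} ∪ X={C} → {C,G} (+1)
site 1, node LUX: LX={C,G} ∪ U={A} → {A,C,G} (+1)
site 1, node DGILRUX: DGIR={A,G} ∩ LUX={A,C,G} → {A,G} (+0)
site 2, node DI: D={G} ∪ I={A} → {A,G} (+1)
site 2, node DGI: DI={A,G} ∩ G={A} → {A} (+0)
site 2, node DGIR: DGI={A} ∩ R={A} → {A} (+0)
site 2, node LX: L={A} ∪ X={G} → {A,G} (+1)
site 2, node LUX: LX={A,G} ∩ U={G} → {G} (+0)
site 2, node DGILRUX: DGIR={A} ∪ LUX={G} → {A,G} (+1)
site 3, node DI: D={G} ∪ I={T} → {G,T} (+1)
site 3, node DGI: DI={G,T} ∩ G={G} → {G} (+0)
site 3, node DGIR: DGI={G} ∪ R={T} → {G,T} (+1)
site 3, node LX: L={G} ∩ X={G} → {G} (+0)
site 3, node LUX: LX={G} ∪ U={A} → {A,G} (+1)
site 3, node DGILRUX: DGIR={G,T} ∩ LUX={A,G} → {G} (+0)
site 4, node DI: D={T} ∩ I={T} → {T} (+0)
site 4, node DGI: DI={T} ∪ G={C} → {C,T} (+1)
site 4, node DGIR: DGI={C,T} ∪ R={G} → {C,G,T} (+1)
site 4, node LX: L={A} ∩ X={A} → {A} (+0)
site 4, node LUX: LX={A} ∪ U={G} → {A,G} (+1)
site 4, node DGILRUX: DGIR={C,G,T} ∩ LUX={A,G} → {G} (+0)
per-site changes: [4, 4, 3, 3, 3]; total = 17

A,G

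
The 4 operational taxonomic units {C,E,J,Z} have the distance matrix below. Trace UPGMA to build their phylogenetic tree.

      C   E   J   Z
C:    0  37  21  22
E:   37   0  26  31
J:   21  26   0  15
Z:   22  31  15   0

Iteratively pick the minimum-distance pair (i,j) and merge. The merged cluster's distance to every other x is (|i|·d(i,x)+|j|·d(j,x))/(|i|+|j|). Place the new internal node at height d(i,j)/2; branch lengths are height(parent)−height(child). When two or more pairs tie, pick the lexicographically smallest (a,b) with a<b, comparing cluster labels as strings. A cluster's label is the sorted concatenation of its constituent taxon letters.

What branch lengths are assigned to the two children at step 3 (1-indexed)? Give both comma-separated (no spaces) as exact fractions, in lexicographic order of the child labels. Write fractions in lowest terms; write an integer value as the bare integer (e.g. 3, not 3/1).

59/12,47/3

step 1: merge (J,Z) at d=15; branch lengths J→15/2, Z→15/2; new cluster JZ
  updated: d(C,JZ)=43/2, d(E,JZ)=57/2
step 2: merge (C,JZ) at d=43/2; branch lengths C→43/4, JZ→13/4; new cluster CJZ
  updated: d(CJZ,E)=94/3
step 3: merge (CJZ,E) at d=94/3; branch lengths CJZ→59/12, E→47/3; new cluster CEJZ
final tree: ((C:43/4,(J:15/2,Z:15/2):13/4):59/12,E:47/3)
total length: 595/12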